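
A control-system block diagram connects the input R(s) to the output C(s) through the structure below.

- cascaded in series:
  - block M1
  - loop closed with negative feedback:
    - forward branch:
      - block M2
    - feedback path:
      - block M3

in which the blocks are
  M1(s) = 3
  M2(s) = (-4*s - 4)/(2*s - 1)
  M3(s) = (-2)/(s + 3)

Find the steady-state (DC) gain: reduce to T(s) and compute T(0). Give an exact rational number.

Step 1: collapse the loop (M2 forward, M3 return); result (-4*s^2 - 16*s - 12)/(2*s^2 + 13*s + 5)
Step 2: multiply M1, [M2/(1+M2*M3)] (series); result (-12*s^2 - 48*s - 36)/(2*s^2 + 13*s + 5)
DC gain: substitute s = 0 into T(s) from step 2: T(0) = -36/5.

Therefore the answer is -36/5.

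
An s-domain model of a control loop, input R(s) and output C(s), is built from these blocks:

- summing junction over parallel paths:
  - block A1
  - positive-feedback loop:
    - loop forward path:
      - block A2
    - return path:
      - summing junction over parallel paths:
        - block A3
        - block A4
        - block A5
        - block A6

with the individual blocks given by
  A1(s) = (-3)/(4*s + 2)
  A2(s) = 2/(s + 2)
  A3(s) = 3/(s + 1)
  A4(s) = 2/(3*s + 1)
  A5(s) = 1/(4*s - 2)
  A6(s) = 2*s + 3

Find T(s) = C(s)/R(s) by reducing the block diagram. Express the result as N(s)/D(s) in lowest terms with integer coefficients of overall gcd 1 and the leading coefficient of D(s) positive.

Step 1. combine A3, A4, A5, A6 in parallel; result (24*s^4 + 56*s^3 + 69*s^2 - 14*s - 15)/(12*s^3 + 10*s^2 - 4*s - 2)
Step 2. collapse the loop (A2 forward, (A3+A4+A5+A6) return); result (-12*s^3 - 10*s^2 + 4*s + 2)/(18*s^4 + 39*s^3 + 61*s^2 - 9*s - 13)
Step 3. sum the parallel branches A1, [A2/(1-A2*(A3+A4+A5+A6))], giving the overall T(s)

Hence the answer: (-102*s^4 - 181*s^3 - 187*s^2 + 43*s + 43)/(72*s^5 + 192*s^4 + 322*s^3 + 86*s^2 - 70*s - 26)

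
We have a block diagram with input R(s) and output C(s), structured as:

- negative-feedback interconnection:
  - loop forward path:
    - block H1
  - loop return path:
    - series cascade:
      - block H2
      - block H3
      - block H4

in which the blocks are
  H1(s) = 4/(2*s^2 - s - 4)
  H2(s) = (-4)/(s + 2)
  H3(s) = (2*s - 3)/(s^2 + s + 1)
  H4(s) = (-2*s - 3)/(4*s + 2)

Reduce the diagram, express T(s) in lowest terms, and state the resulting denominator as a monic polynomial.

(1) combine H2, H3, H4 in series: (8*s^2 - 18)/(2*s^4 + 7*s^3 + 9*s^2 + 7*s + 2)
(2) reduce the feedback loop with forward H1 and return (H2*H3*H4): (8*s^4 + 28*s^3 + 36*s^2 + 28*s + 8)/(4*s^6 + 12*s^5 + 3*s^4 - 23*s^3 - 7*s^2 - 30*s - 80)
The result of step 2 is T(s) in lowest terms. Its denominator has leading coefficient 4; dividing the denominator through by 4 makes it monic.

Answer: s^6 + 3*s^5 + 3*s^4/4 - 23*s^3/4 - 7*s^2/4 - 15*s/2 - 20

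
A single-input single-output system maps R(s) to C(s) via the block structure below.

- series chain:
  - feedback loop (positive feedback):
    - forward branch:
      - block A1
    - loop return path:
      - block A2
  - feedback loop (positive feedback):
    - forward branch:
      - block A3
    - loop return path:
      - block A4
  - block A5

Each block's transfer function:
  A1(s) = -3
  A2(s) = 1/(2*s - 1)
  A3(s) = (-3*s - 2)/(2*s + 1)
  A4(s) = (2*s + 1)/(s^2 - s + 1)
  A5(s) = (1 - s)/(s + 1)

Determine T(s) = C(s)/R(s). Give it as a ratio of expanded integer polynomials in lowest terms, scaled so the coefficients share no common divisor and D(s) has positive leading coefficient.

[1] reduce the feedback loop with forward A1 and return A2 = (3 - 6*s)/(2*s + 2)
[2] feedback reduction of A3, A4 = (-3*s^3 + s^2 - s - 2)/(2*s^3 + 5*s^2 + 8*s + 3)
[3] reduce the series chain [A1/(1-A1*A2)], [A3/(1-A3*A4)], A5: this yields T(s), and no further normalization is needed

Answer: (-18*s^5 + 33*s^4 - 24*s^3 + 15*s - 6)/(4*s^5 + 18*s^4 + 40*s^3 + 48*s^2 + 28*s + 6)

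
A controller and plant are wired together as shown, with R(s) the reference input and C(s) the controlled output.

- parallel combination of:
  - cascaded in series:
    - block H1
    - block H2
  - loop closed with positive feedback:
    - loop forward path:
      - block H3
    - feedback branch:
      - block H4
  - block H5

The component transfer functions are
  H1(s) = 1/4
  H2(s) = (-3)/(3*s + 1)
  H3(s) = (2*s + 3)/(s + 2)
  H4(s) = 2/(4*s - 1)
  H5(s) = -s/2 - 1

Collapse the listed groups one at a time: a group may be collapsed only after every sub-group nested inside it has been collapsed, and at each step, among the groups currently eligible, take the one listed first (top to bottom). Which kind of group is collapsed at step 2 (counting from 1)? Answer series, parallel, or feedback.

Step 1. combine H1, H2 in series
Step 2. feedback reduction of H3, H4
Step 3. sum the parallel branches (H1*H2), [H3/(1-H3*H4)], H5
The group at step 2 is a feedback group.

Hence the answer: feedback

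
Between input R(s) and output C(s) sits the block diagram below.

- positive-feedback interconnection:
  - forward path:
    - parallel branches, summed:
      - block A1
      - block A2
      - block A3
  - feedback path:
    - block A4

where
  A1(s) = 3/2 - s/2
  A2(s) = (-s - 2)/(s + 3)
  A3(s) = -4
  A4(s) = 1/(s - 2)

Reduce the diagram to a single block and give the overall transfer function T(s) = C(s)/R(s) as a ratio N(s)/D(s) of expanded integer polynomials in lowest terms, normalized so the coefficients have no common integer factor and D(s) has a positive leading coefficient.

The answer is (-s^3 - 8*s^2 + s + 38)/(3*s^2 + 12*s + 7).

Reasoning:
(1) sum the parallel branches A1, A2, A3; result (-s^2 - 10*s - 19)/(2*s + 6)
(2) close the feedback loop around (A1+A2+A3), A4, giving the overall T(s)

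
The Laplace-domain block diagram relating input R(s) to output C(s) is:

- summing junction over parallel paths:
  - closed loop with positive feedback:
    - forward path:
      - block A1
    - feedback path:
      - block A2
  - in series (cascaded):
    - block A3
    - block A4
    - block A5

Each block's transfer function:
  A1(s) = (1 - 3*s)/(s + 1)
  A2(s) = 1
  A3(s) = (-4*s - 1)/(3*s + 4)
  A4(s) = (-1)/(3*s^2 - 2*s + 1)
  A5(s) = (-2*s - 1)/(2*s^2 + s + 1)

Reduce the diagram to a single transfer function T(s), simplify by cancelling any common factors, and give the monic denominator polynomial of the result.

Reducing step by step:

Step 1 - feedback reduction of A1, A2: (1 - 3*s)/(4*s)
Step 2 - cascade A3, A4, A5: (-8*s^2 - 6*s - 1)/(18*s^5 + 21*s^4 + 5*s^3 + 9*s^2 - s + 4)
Step 3 - add [A1/(1-A1*A2)], (A3*A4*A5) (parallel): (-54*s^6 - 45*s^5 + 6*s^4 - 54*s^3 - 12*s^2 - 17*s + 4)/(72*s^6 + 84*s^5 + 20*s^4 + 36*s^3 - 4*s^2 + 16*s)
No further cancellation is possible in the step-3 result, so that is T(s). Its denominator becomes monic after dividing by the leading coefficient 72.

Answer: s^6 + 7*s^5/6 + 5*s^4/18 + s^3/2 - s^2/18 + 2*s/9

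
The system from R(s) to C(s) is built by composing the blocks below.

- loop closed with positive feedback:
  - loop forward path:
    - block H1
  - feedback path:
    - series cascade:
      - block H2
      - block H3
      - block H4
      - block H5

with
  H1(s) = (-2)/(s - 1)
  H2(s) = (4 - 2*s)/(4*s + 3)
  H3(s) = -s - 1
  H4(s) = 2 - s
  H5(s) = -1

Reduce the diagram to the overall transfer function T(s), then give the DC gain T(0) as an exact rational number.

(1) multiply H2, H3, H4, H5 (series) = (2*s^3 - 6*s^2 + 8)/(4*s + 3)
(2) feedback reduction of H1, (H2*H3*H4*H5) = (-8*s - 6)/(4*s^3 - 8*s^2 - s + 13)
Step 2 gives the overall T(s). Then T(0) = -6/13.

Therefore the answer is -6/13.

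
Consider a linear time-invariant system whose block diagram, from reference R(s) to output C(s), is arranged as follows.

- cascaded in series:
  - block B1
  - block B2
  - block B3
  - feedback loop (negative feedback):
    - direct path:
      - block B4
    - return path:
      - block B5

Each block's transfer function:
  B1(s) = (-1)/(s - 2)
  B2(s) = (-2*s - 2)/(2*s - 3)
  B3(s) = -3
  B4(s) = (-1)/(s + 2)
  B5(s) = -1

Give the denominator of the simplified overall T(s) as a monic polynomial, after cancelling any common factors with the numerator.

The answer is s^3 - s^2/2 - 15*s/2 + 9.

Reasoning:
Step 1: close the feedback loop around B4, B5; result (-1)/(s + 3)
Step 2: multiply B1, B2, B3, [B4/(1+B4*B5)] (series); result (6*s + 6)/(2*s^3 - s^2 - 15*s + 18)
No further cancellation is possible in the step-2 result, so that is T(s). Its denominator becomes monic after dividing by the leading coefficient 2.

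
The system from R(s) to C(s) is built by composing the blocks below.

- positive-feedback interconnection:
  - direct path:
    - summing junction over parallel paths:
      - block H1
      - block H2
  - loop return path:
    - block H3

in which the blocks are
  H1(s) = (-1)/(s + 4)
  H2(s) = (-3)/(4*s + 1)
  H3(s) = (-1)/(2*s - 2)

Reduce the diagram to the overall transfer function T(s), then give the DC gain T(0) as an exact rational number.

1. reduce the parallel group H1, H2 gives (-7*s - 13)/(4*s^2 + 17*s + 4)
2. feedback reduction of (H1+H2), H3 gives (-14*s^2 - 12*s + 26)/(8*s^3 + 26*s^2 - 33*s - 21)
DC gain: substitute s = 0 into T(s) from step 2: T(0) = 26/(-21) = -26/21.

Hence the answer: -26/21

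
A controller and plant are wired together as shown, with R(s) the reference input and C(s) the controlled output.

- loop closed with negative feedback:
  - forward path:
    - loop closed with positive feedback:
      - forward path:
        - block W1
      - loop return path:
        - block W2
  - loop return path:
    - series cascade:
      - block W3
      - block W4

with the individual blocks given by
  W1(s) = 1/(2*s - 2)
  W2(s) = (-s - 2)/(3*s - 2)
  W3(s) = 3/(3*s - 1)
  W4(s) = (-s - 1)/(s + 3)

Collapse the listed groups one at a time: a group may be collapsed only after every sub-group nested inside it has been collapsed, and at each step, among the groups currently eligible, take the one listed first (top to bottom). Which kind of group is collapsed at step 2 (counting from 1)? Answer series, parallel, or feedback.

Answer: series

Working:
Step 1. feedback reduction of W1, W2
Step 2. series reduction of W3, W4
Step 3. collapse the loop ([W1/(1-W1*W2)] forward, (W3*W4) return)
So the answer for step 2 is series.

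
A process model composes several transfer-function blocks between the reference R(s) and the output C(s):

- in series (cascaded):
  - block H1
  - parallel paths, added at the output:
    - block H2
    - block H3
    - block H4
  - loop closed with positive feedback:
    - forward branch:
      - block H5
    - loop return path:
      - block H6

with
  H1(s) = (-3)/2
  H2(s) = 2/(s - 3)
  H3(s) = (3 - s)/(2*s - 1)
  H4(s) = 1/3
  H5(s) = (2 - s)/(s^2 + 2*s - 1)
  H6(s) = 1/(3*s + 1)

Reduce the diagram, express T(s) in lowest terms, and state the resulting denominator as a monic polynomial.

First reduce the diagram to T(s).

(1) add H2, H3, H4 (parallel), giving (-s^2 + 23*s - 30)/(6*s^2 - 21*s + 9)
(2) feedback reduction of H5, H6, giving (-3*s^2 + 5*s + 2)/(3*s^3 + 7*s^2 - 3)
(3) series reduction of H1, (H2+H3+H4), [H5/(1-H5*H6)], giving (-3*s^4 + 74*s^3 - 203*s^2 + 104*s + 60)/(12*s^5 - 14*s^4 - 80*s^3 + 30*s^2 + 42*s - 18)
The result of step 3 is T(s) in lowest terms. Its denominator has leading coefficient 12; dividing the denominator through by 12 makes it monic.

Answer: s^5 - 7*s^4/6 - 20*s^3/3 + 5*s^2/2 + 7*s/2 - 3/2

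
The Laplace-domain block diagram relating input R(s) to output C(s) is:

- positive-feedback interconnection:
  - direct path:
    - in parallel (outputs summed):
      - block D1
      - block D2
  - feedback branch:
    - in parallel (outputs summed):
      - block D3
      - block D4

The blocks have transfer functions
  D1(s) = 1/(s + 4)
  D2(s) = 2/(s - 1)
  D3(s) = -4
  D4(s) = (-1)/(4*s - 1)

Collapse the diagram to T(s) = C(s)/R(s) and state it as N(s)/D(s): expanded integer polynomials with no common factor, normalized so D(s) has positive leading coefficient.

First reduce the diagram to T(s).

Step 1: sum the parallel branches D1, D2 -> (3*s + 7)/(s^2 + 3*s - 4)
Step 2: add D3, D4 (parallel) -> (3 - 16*s)/(4*s - 1)
Step 3: feedback reduction of (D1+D2), (D3+D4); the result is T(s) itself (integer coefficients, no common factor, positive leading denominator coefficient)

Answer: (12*s^2 + 25*s - 7)/(4*s^3 + 59*s^2 + 84*s - 17)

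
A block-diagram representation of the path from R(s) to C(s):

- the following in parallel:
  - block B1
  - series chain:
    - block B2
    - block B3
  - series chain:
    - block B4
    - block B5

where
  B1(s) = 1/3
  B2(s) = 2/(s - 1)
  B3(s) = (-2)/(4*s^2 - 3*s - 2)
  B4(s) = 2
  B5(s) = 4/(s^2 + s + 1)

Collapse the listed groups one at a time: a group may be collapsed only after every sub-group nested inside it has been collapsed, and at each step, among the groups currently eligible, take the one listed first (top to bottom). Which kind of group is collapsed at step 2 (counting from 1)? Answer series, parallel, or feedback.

Answer: series

Working:
Step 1 - combine B2, B3 in series
Step 2 - cascade B4, B5
Step 3 - sum the parallel branches B1, (B2*B3), (B4*B5)
At step 2 the group reduced is series.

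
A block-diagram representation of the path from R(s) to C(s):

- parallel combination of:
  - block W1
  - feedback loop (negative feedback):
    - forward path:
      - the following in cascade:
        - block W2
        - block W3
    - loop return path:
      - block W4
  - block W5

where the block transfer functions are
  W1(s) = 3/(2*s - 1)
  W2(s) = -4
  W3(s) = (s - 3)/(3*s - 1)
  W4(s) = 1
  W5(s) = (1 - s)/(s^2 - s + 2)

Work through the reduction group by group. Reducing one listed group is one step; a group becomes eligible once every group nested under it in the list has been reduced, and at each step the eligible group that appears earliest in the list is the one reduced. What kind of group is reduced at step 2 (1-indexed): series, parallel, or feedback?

[1] reduce the series chain W2, W3
[2] collapse the loop ((W2*W3) forward, W4 return)
[3] sum the parallel branches W1, [(W2*W3)/(1+(W2*W3)*W4)], W5
At step 2 the group reduced is feedback.

Hence the answer: feedback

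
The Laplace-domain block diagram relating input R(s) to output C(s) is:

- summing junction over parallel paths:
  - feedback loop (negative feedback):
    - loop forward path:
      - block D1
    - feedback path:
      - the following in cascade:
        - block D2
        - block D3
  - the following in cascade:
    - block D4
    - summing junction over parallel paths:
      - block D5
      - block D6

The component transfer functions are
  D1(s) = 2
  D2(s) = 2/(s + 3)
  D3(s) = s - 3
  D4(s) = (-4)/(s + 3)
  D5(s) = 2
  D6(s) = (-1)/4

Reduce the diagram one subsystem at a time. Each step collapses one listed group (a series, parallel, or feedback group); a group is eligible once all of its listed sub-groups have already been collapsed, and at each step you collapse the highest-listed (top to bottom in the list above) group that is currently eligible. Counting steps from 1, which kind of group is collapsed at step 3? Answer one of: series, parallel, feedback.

Step 1 - multiply D2, D3 (series)
Step 2 - close the feedback loop around D1, (D2*D3)
Step 3 - add D5, D6 (parallel)
Step 4 - cascade D4, (D5+D6)
Step 5 - reduce the parallel group [D1/(1+D1*(D2*D3))], (D4*(D5+D6))
Step 3: parallel.

Hence the answer: parallel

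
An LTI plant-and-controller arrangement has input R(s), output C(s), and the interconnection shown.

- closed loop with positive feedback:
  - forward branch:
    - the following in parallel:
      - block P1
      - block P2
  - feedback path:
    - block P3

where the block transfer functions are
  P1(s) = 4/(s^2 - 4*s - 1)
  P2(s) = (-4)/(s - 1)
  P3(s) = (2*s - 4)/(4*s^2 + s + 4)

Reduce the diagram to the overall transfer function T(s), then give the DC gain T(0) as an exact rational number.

Answer: 0

Working:
(1) sum the parallel branches P1, P2 -> (-4*s^2 + 20*s)/(s^3 - 5*s^2 + 3*s + 1)
(2) apply the feedback formula to (P1+P2), P3 -> (-16*s^4 + 76*s^3 + 4*s^2 + 80*s)/(4*s^5 - 19*s^4 + 19*s^3 - 69*s^2 + 93*s + 4)
Evaluating the step-2 result (the overall T(s)) at s = 0 gives T(0) = 0/4 = 0.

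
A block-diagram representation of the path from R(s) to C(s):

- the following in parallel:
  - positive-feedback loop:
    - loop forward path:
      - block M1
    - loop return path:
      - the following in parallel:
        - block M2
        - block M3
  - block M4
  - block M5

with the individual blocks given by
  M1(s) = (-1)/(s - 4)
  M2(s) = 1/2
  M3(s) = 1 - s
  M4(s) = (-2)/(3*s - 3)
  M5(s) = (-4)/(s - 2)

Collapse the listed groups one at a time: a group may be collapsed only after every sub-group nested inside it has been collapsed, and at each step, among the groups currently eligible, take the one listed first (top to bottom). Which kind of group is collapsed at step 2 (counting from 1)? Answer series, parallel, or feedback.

Reducing step by step:

(1) reduce the parallel group M2, M3
(2) collapse the loop (M1 forward, (M2+M3) return)
(3) add [M1/(1-M1*(M2+M3))], M4, M5 (parallel)
Step 2: feedback.

Answer: feedback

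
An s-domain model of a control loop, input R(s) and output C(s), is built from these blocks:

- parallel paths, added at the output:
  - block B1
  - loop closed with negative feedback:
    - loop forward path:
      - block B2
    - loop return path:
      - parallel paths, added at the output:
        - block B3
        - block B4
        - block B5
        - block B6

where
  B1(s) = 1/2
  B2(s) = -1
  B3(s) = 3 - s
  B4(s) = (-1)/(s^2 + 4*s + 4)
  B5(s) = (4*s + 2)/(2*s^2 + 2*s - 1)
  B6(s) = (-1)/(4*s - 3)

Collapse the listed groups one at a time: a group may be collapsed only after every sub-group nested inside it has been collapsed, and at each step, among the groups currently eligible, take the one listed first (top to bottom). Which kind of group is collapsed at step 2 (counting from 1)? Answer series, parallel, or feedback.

1. add B3, B4, B5, B6 (parallel)
2. collapse the loop (B2 forward, (B3+B4+B5+B6) return)
3. add B1, [B2/(1+B2*(B3+B4+B5+B6))] (parallel)
The group at step 2 is a feedback group.

Hence the answer: feedback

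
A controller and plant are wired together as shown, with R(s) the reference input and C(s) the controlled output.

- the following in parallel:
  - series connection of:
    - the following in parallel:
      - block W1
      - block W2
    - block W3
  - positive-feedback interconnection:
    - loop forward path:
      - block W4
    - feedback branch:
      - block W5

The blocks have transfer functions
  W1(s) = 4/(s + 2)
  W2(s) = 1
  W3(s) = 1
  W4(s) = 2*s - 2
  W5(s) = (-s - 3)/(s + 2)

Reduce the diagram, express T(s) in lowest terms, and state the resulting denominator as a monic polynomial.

The answer is s^3 + 9*s^2/2 + 3*s - 4.

Reasoning:
Step 1 - combine W1, W2 in parallel gives (s + 6)/(s + 2)
Step 2 - series reduction of (W1+W2), W3 gives (s + 6)/(s + 2)
Step 3 - close the feedback loop around W4, W5 gives (2*s^2 + 2*s - 4)/(2*s^2 + 5*s - 4)
Step 4 - parallel reduction of ((W1+W2)*W3), [W4/(1-W4*W5)] gives (4*s^3 + 23*s^2 + 26*s - 32)/(2*s^3 + 9*s^2 + 6*s - 8)
The result of step 4 is T(s) in lowest terms. Its denominator has leading coefficient 2; dividing the denominator through by 2 makes it monic.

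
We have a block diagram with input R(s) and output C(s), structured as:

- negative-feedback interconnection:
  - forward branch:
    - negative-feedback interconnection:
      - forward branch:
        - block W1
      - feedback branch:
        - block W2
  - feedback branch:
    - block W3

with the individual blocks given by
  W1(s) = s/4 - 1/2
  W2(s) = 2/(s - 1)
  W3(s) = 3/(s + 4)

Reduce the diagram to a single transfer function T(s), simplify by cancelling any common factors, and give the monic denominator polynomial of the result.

1. apply the feedback formula to W1, W2: (s^2 - 3*s + 2)/(6*s - 8)
2. reduce the feedback loop with forward [W1/(1+W1*W2)] and return W3: (s^3 + s^2 - 10*s + 8)/(9*s^2 + 7*s - 26)
No further cancellation is possible in the step-2 result, so that is T(s). Its denominator becomes monic after dividing by the leading coefficient 9.

Final answer: s^2 + 7*s/9 - 26/9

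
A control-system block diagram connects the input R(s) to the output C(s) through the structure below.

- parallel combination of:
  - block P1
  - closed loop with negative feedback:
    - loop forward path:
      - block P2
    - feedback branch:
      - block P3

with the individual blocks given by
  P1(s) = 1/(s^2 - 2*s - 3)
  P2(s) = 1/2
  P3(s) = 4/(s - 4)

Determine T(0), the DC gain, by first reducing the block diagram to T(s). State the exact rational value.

Step 1 - close the feedback loop around P2, P3 = (s - 4)/(2*s - 4)
Step 2 - add P1, [P2/(1+P2*P3)] (parallel) = (s^3 - 6*s^2 + 7*s + 8)/(2*s^3 - 8*s^2 + 2*s + 12)
That last expression is T(s); at s = 0 only the constant terms survive, so T(0) = 8/12 = 2/3.

Therefore the answer is 2/3.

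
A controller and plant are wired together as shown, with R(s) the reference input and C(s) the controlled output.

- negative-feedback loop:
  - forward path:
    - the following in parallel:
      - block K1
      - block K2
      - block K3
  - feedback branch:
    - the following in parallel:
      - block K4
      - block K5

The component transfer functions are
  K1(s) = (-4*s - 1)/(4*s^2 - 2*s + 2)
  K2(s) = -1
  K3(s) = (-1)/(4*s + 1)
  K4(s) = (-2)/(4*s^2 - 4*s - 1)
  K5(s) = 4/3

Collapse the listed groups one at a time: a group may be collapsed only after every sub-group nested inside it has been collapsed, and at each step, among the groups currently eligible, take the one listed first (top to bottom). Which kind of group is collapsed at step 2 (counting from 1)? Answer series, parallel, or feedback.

Answer: parallel

Working:
1. sum the parallel branches K1, K2, K3
2. add K4, K5 (parallel)
3. collapse the loop ((K1+K2+K3) forward, (K4+K5) return)
The group at step 2 is a parallel group.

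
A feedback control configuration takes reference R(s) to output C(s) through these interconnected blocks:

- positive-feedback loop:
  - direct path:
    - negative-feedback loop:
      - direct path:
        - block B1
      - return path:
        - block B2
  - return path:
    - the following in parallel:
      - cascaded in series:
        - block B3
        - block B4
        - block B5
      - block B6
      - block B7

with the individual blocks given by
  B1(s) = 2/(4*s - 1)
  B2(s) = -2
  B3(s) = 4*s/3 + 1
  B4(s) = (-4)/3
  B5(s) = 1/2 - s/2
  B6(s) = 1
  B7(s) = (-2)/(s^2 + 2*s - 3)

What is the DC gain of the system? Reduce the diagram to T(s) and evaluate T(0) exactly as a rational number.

Answer: -2/7

Working:
Step 1. reduce the feedback loop with forward B1 and return B2, giving 2/(4*s - 5)
Step 2. cascade B3, B4, B5, giving 8*s^2/9 - 2*s/9 - 2/3
Step 3. add (B3*B4*B5), B6, B7 (parallel), giving (8*s^4 + 14*s^3 - 25*s^2 + 12*s - 27)/(9*s^2 + 18*s - 27)
Step 4. feedback reduction of [B1/(1+B1*B2)], ((B3*B4*B5)+B6+B7), giving (-18*s^2 - 36*s + 54)/(16*s^4 - 8*s^3 - 77*s^2 + 222*s - 189)
The step-4 result is T(s). Setting s = 0: T(0) = 54/(-189) = -2/7.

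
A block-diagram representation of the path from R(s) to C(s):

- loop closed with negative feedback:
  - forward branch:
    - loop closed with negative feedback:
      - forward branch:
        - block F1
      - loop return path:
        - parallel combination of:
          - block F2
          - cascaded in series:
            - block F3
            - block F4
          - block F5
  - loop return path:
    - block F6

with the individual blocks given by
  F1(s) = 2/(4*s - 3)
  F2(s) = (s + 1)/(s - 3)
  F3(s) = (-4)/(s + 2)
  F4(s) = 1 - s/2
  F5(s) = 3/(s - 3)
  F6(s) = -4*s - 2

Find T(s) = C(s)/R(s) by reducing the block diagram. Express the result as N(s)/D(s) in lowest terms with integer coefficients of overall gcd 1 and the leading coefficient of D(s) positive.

The answer is (-2*s^2 + 2*s + 12)/(4*s^3 - 3*s^2 - 23*s - 82).

Reasoning:
[1] combine F3, F4 in series, giving (2*s - 4)/(s + 2)
[2] reduce the parallel group F2, (F3*F4), F5, giving (3*s^2 - 4*s + 20)/(s^2 - s - 6)
[3] feedback reduction of F1, (F2+(F3*F4)+F5), giving (2*s^2 - 2*s - 12)/(4*s^3 - s^2 - 29*s + 58)
[4] feedback reduction of [F1/(1+F1*(F2+(F3*F4)+F5))], F6 - this is the overall T(s), already in the required normalized form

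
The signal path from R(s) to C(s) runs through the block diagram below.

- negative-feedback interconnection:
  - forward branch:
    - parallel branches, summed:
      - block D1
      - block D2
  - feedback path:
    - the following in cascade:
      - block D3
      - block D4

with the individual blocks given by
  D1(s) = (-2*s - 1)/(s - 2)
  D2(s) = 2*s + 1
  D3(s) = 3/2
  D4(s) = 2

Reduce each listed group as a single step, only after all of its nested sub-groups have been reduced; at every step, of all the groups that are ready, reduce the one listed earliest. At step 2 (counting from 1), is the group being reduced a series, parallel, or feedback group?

The answer is series.

Reasoning:
Step 1 - sum the parallel branches D1, D2
Step 2 - cascade D3, D4
Step 3 - collapse the loop ((D1+D2) forward, (D3*D4) return)
So the answer for step 2 is series.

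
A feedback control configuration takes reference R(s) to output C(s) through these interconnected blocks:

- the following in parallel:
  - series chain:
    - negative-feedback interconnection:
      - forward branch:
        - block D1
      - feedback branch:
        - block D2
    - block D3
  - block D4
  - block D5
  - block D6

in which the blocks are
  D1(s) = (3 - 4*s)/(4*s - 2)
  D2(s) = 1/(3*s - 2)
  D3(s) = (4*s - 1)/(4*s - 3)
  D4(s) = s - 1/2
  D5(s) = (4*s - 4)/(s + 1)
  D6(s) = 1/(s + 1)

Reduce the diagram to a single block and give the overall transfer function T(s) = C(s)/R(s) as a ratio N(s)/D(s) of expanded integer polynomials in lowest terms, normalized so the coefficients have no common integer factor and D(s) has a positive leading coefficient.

First reduce the diagram to T(s).

Step 1: close the feedback loop around D1, D2; result (-12*s^2 + 17*s - 6)/(12*s^2 - 18*s + 7)
Step 2: cascade [D1/(1+D1*D2)], D3; result (-12*s^2 + 11*s - 2)/(12*s^2 - 18*s + 7)
Step 3: sum the parallel branches ([D1/(1+D1*D2)]*D3), D4, D5, D6, which is the overall transfer function T(s) = C(s)/R(s) in lowest terms

Answer: (24*s^4 + 48*s^3 - 234*s^2 + 207*s - 53)/(24*s^3 - 12*s^2 - 22*s + 14)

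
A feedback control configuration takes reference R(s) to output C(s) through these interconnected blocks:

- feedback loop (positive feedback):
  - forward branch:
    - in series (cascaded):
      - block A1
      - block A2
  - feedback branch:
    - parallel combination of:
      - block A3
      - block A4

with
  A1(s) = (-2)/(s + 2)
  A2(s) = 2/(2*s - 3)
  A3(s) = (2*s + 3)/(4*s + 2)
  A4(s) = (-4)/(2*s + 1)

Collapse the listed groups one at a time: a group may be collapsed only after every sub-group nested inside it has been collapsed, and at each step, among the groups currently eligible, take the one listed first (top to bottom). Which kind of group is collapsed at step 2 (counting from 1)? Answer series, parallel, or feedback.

(1) cascade A1, A2
(2) parallel reduction of A3, A4
(3) close the feedback loop around (A1*A2), (A3+A4)
At step 2 the group reduced is parallel.

Therefore the answer is parallel.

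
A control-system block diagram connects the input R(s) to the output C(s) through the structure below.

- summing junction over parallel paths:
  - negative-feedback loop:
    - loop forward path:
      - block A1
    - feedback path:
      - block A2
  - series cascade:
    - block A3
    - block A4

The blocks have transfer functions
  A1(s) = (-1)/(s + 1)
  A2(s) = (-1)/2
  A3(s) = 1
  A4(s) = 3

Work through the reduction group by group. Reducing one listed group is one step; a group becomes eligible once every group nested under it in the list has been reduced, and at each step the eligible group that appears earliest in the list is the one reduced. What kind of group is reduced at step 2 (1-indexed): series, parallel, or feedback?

Answer: series

Working:
1. collapse the loop (A1 forward, A2 return)
2. combine A3, A4 in series
3. combine [A1/(1+A1*A2)], (A3*A4) in parallel
So the answer for step 2 is series.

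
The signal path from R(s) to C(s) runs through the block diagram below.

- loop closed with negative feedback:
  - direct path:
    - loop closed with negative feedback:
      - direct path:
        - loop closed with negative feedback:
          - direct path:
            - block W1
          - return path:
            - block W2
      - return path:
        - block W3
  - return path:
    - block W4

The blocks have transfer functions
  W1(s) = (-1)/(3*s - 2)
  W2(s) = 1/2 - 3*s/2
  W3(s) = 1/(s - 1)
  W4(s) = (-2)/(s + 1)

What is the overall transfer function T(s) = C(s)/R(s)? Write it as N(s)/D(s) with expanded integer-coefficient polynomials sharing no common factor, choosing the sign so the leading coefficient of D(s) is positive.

1. collapse the loop (W1 forward, W2 return) gives (-2)/(9*s - 5)
2. feedback reduction of [W1/(1+W1*W2)], W3 gives (2 - 2*s)/(9*s^2 - 14*s + 3)
3. feedback reduction of [[W1/(1+W1*W2)]/(1+[W1/(1+W1*W2)]*W3)], W4, which is the overall transfer function T(s) = C(s)/R(s) in lowest terms

Hence the answer: (2 - 2*s^2)/(9*s^3 - 5*s^2 - 7*s - 1)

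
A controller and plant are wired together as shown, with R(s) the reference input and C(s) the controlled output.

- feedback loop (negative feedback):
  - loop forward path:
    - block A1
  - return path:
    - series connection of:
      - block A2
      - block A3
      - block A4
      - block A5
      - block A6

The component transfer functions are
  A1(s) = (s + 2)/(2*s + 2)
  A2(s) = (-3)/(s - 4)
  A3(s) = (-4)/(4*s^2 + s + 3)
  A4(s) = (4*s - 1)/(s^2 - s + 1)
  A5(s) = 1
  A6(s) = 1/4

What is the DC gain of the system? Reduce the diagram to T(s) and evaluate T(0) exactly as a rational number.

1. series reduction of A2, A3, A4, A5, A6; result (12*s - 3)/(4*s^5 - 19*s^4 + 18*s^3 - 26*s^2 + 11*s - 12)
2. apply the feedback formula to A1, (A2*A3*A4*A5*A6); result (4*s^6 - 11*s^5 - 20*s^4 + 10*s^3 - 41*s^2 + 10*s - 24)/(8*s^6 - 30*s^5 - 2*s^4 - 16*s^3 - 18*s^2 + 19*s - 30)
Evaluating the step-2 result (the overall T(s)) at s = 0 gives T(0) = -24/(-30) = 4/5.

Hence the answer: 4/5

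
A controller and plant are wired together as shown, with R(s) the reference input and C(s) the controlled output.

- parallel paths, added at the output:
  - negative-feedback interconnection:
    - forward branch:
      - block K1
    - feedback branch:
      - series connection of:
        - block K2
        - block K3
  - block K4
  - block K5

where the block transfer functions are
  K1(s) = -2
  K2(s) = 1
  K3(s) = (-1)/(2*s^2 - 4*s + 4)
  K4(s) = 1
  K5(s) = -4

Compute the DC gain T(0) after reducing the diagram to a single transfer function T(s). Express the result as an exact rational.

Reducing step by step:

1. cascade K2, K3 gives (-1)/(2*s^2 - 4*s + 4)
2. close the feedback loop around K1, (K2*K3) gives (-2*s^2 + 4*s - 4)/(s^2 - 2*s + 3)
3. combine [K1/(1+K1*(K2*K3))], K4, K5 in parallel gives (-5*s^2 + 10*s - 13)/(s^2 - 2*s + 3)
Step 3 gives the overall T(s). Then T(0) = -13/3.

Answer: -13/3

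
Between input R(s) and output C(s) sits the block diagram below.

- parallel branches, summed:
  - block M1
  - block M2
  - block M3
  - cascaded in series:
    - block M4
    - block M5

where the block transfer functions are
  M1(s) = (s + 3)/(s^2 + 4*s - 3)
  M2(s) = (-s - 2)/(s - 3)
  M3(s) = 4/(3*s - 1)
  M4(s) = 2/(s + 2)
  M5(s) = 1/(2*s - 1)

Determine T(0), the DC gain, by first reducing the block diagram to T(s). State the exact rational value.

Answer: -16/3

Working:
Step 1: reduce the series chain M4, M5 gives 2/(2*s^2 + 3*s - 2)
Step 2: parallel reduction of M1, M2, M3, (M4*M5) gives (-6*s^6 - 29*s^5 - 30*s^4 - 122*s^3 - 194*s^2 + 329*s - 96)/(6*s^6 + 13*s^5 - 92*s^4 - 58*s^3 + 200*s^2 - 111*s + 18)
Step 2 gives the overall T(s). Then T(0) = -96/18 = -16/3.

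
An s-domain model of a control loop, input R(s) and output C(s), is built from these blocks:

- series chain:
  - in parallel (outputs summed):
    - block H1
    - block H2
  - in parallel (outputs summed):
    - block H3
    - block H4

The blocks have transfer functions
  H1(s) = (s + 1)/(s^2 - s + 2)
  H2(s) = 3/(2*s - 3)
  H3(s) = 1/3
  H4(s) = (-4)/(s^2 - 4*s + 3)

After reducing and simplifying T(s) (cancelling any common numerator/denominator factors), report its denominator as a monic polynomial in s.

[1] combine H1, H2 in parallel: (5*s^2 - 4*s + 3)/(2*s^3 - 5*s^2 + 7*s - 6)
[2] reduce the parallel group H3, H4: (s^2 - 4*s - 9)/(3*s^2 - 12*s + 9)
[3] reduce the series chain (H1+H2), (H3+H4): (5*s^4 - 24*s^3 - 26*s^2 + 24*s - 27)/(6*s^5 - 39*s^4 + 99*s^3 - 147*s^2 + 135*s - 54)
No further cancellation is possible in the step-3 result, so that is T(s). Its denominator becomes monic after dividing by the leading coefficient 6.

Hence the answer: s^5 - 13*s^4/2 + 33*s^3/2 - 49*s^2/2 + 45*s/2 - 9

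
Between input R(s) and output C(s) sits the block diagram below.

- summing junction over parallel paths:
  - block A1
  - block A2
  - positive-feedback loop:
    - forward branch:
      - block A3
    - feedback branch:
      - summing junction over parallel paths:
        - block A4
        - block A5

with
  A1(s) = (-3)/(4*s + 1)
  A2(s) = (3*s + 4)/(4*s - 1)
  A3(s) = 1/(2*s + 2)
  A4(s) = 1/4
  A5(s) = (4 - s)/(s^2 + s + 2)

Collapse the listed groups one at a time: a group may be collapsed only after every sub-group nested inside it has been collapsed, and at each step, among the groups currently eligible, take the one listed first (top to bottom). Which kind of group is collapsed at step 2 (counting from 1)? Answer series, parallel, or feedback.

The answer is feedback.

Reasoning:
[1] reduce the parallel group A4, A5
[2] feedback reduction of A3, (A4+A5)
[3] reduce the parallel group A1, A2, [A3/(1-A3*(A4+A5))]
Step 2: feedback.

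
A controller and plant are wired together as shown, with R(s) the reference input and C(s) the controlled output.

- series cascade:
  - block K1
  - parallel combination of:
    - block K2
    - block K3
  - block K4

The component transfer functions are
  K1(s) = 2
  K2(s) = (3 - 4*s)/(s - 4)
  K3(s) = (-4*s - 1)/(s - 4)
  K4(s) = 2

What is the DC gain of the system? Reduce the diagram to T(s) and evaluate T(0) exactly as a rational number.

First reduce the diagram to T(s).

1. sum the parallel branches K2, K3 gives (2 - 8*s)/(s - 4)
2. reduce the series chain K1, (K2+K3), K4 gives (8 - 32*s)/(s - 4)
DC gain: substitute s = 0 into T(s) from step 2: T(0) = 8/(-4) = -2.

Answer: -2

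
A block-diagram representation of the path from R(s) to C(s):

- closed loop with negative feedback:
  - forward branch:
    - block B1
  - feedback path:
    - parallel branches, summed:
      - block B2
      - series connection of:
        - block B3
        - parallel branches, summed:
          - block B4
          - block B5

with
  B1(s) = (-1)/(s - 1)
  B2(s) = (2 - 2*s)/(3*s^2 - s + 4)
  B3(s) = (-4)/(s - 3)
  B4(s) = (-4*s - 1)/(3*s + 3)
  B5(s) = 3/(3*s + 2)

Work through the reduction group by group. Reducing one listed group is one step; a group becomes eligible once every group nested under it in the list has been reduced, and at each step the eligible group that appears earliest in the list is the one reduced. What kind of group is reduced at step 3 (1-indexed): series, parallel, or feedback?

Step 1: add B4, B5 (parallel)
Step 2: cascade B3, (B4+B5)
Step 3: reduce the parallel group B2, (B3*(B4+B5))
Step 4: reduce the feedback loop with forward B1 and return (B2+(B3*(B4+B5)))
At step 3 the group reduced is parallel.

Answer: parallel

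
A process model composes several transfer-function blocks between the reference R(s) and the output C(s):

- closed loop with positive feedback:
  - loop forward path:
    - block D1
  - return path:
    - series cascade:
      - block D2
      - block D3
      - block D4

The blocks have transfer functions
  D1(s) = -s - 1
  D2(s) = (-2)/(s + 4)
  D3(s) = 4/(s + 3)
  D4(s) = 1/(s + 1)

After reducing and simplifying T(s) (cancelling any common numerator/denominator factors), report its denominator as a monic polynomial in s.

1. cascade D2, D3, D4, giving (-8)/(s^3 + 8*s^2 + 19*s + 12)
2. apply the feedback formula to D1, (D2*D3*D4), giving (-s^3 - 8*s^2 - 19*s - 12)/(s^2 + 7*s + 4)
T(s) is the step-2 result (common factors already cancelled). Leading coefficient of the denominator: 1, so no rescaling is needed.

Final answer: s^2 + 7*s + 4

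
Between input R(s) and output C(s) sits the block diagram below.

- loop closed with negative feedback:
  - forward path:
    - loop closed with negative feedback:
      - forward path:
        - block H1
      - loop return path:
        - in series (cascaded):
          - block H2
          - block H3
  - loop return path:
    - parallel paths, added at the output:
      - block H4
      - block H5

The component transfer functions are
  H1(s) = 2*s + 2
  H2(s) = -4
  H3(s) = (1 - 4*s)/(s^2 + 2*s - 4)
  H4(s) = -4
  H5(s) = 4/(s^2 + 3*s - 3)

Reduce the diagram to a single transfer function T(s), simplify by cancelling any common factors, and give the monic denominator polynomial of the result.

Step 1: cascade H2, H3, giving (16*s - 4)/(s^2 + 2*s - 4)
Step 2: close the feedback loop around H1, (H2*H3), giving (2*s^3 + 6*s^2 - 4*s - 8)/(33*s^2 + 26*s - 12)
Step 3: reduce the parallel group H4, H5, giving (-4*s^2 - 12*s + 16)/(s^2 + 3*s - 3)
Step 4: apply the feedback formula to [H1/(1+H1*(H2*H3))], (H4+H5), giving (-2*s^5 - 12*s^4 - 8*s^3 + 38*s^2 + 12*s - 24)/(8*s^5 + 15*s^4 - 101*s^3 - 143*s^2 + 82*s + 92)
No further cancellation is possible in the step-4 result, so that is T(s). Its denominator becomes monic after dividing by the leading coefficient 8.

Answer: s^5 + 15*s^4/8 - 101*s^3/8 - 143*s^2/8 + 41*s/4 + 23/2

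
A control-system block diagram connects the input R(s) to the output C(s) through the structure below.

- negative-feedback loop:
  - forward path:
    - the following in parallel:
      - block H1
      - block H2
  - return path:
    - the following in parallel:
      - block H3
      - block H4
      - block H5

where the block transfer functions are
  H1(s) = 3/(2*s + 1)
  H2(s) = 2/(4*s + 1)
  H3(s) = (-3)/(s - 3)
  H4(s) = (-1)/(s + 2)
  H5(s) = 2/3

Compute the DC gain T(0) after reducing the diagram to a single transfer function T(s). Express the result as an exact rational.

First reduce the diagram to T(s).

Step 1. combine H1, H2 in parallel gives (16*s + 5)/(8*s^2 + 6*s + 1)
Step 2. parallel reduction of H3, H4, H5 gives (2*s^2 - 14*s - 21)/(3*s^2 - 3*s - 18)
Step 3. reduce the feedback loop with forward (H1+H2) and return (H3+H4+H5) gives (48*s^3 - 33*s^2 - 303*s - 90)/(24*s^4 + 26*s^3 - 373*s^2 - 517*s - 123)
Step 3 gives the overall T(s). Then T(0) = -90/(-123) = 30/41.

Answer: 30/41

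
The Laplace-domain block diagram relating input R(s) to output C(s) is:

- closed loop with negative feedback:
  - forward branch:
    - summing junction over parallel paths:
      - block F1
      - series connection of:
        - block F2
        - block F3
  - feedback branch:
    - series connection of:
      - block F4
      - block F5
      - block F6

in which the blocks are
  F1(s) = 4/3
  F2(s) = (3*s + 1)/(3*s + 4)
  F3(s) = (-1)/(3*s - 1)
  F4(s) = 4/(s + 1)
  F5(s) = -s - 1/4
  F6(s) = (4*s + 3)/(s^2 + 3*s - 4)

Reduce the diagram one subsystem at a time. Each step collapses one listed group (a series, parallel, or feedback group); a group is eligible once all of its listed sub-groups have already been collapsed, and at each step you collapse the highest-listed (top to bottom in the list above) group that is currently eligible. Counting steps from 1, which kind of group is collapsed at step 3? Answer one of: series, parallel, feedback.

The answer is series.

Reasoning:
[1] cascade F2, F3
[2] reduce the parallel group F1, (F2*F3)
[3] series reduction of F4, F5, F6
[4] apply the feedback formula to (F1+(F2*F3)), (F4*F5*F6)
The group at step 3 is a series group.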